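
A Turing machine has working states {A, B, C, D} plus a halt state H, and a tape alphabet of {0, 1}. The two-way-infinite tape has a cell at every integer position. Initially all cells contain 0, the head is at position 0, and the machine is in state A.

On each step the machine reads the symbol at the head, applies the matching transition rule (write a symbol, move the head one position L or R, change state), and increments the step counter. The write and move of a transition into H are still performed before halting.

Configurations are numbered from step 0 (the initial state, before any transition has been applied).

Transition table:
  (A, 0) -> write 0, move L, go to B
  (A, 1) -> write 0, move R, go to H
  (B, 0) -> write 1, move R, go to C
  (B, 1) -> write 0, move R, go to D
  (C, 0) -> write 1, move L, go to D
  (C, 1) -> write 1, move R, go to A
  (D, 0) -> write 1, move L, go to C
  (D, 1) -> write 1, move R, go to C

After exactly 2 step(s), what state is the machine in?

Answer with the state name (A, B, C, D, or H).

Step 1: in state A at pos 0, read 0 -> (A,0)->write 0,move L,goto B. Now: state=B, head=-1, tape[-2..1]=0000 (head:  ^)
Step 2: in state B at pos -1, read 0 -> (B,0)->write 1,move R,goto C. Now: state=C, head=0, tape[-2..1]=0100 (head:   ^)

Answer: C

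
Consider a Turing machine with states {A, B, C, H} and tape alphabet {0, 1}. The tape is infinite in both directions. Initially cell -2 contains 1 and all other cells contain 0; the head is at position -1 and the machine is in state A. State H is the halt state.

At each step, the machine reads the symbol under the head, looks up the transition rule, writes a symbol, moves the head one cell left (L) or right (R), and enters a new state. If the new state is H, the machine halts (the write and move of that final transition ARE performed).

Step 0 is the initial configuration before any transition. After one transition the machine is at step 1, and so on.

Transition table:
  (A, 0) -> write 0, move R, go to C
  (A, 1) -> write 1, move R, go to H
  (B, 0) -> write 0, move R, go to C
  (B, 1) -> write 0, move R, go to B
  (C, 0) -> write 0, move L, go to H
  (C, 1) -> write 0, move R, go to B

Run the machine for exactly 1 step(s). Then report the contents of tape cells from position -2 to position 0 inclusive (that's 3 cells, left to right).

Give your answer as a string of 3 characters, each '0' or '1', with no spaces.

Step 1: in state A at pos -1, read 0 -> (A,0)->write 0,move R,goto C. Now: state=C, head=0, tape[-3..1]=01000 (head:    ^)

Answer: 100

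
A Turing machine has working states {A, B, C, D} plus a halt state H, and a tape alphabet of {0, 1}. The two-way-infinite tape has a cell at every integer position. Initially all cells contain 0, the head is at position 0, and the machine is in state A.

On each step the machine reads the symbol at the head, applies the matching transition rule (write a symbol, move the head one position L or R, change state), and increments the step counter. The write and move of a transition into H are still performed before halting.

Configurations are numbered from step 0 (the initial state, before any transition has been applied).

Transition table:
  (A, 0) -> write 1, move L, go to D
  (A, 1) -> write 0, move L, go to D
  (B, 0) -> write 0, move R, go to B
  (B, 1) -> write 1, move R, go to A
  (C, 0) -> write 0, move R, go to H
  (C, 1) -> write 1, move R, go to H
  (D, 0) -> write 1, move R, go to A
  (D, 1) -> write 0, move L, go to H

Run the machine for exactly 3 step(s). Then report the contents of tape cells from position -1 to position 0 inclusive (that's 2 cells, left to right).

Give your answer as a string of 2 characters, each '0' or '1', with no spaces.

Answer: 10

Derivation:
Step 1: in state A at pos 0, read 0 -> (A,0)->write 1,move L,goto D. Now: state=D, head=-1, tape[-2..1]=0010 (head:  ^)
Step 2: in state D at pos -1, read 0 -> (D,0)->write 1,move R,goto A. Now: state=A, head=0, tape[-2..1]=0110 (head:   ^)
Step 3: in state A at pos 0, read 1 -> (A,1)->write 0,move L,goto D. Now: state=D, head=-1, tape[-2..1]=0100 (head:  ^)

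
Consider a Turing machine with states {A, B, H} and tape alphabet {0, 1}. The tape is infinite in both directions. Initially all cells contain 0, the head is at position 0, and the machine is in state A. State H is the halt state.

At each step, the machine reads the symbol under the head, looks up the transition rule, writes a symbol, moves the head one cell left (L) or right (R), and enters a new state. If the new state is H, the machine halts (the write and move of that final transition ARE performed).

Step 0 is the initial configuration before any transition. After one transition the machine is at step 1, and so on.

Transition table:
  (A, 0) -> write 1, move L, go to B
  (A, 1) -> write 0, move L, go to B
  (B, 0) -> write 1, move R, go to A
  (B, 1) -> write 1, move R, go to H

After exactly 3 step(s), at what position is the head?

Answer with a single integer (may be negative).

Step 1: in state A at pos 0, read 0 -> (A,0)->write 1,move L,goto B. Now: state=B, head=-1, tape[-2..1]=0010 (head:  ^)
Step 2: in state B at pos -1, read 0 -> (B,0)->write 1,move R,goto A. Now: state=A, head=0, tape[-2..1]=0110 (head:   ^)
Step 3: in state A at pos 0, read 1 -> (A,1)->write 0,move L,goto B. Now: state=B, head=-1, tape[-2..1]=0100 (head:  ^)

Answer: -1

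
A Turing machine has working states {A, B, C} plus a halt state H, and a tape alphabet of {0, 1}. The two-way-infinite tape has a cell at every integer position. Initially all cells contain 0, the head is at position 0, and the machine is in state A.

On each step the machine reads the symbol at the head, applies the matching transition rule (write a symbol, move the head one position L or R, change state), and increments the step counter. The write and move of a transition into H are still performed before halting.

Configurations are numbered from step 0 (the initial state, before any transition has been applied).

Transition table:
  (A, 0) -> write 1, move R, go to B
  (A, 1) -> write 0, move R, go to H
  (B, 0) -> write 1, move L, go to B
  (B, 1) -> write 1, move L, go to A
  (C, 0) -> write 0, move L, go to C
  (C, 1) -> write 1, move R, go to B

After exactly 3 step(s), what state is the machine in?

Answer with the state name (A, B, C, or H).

Answer: A

Derivation:
Step 1: in state A at pos 0, read 0 -> (A,0)->write 1,move R,goto B. Now: state=B, head=1, tape[-1..2]=0100 (head:   ^)
Step 2: in state B at pos 1, read 0 -> (B,0)->write 1,move L,goto B. Now: state=B, head=0, tape[-1..2]=0110 (head:  ^)
Step 3: in state B at pos 0, read 1 -> (B,1)->write 1,move L,goto A. Now: state=A, head=-1, tape[-2..2]=00110 (head:  ^)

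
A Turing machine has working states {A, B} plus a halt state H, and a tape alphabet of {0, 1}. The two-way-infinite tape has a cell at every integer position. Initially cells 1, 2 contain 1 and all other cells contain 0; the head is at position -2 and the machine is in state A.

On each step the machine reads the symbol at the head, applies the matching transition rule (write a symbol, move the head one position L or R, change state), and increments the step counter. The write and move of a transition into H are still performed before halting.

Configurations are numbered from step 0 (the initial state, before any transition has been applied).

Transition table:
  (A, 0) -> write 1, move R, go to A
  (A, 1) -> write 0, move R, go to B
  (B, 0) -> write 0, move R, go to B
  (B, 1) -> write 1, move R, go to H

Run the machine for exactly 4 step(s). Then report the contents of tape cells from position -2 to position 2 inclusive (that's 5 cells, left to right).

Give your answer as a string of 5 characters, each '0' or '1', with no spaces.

Step 1: in state A at pos -2, read 0 -> (A,0)->write 1,move R,goto A. Now: state=A, head=-1, tape[-3..3]=0100110 (head:   ^)
Step 2: in state A at pos -1, read 0 -> (A,0)->write 1,move R,goto A. Now: state=A, head=0, tape[-3..3]=0110110 (head:    ^)
Step 3: in state A at pos 0, read 0 -> (A,0)->write 1,move R,goto A. Now: state=A, head=1, tape[-3..3]=0111110 (head:     ^)
Step 4: in state A at pos 1, read 1 -> (A,1)->write 0,move R,goto B. Now: state=B, head=2, tape[-3..3]=0111010 (head:      ^)

Answer: 11101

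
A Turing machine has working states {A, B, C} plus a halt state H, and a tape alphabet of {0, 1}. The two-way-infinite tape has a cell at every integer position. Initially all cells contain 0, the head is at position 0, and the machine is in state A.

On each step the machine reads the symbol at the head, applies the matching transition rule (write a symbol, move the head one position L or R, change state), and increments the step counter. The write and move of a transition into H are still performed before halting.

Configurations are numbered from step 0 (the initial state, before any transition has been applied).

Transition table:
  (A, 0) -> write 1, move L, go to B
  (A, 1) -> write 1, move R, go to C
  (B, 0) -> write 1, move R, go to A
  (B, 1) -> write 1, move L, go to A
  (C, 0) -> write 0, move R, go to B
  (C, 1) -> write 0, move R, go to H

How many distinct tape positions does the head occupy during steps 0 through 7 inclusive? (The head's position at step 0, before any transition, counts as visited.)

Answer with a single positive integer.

Step 1: in state A at pos 0, read 0 -> (A,0)->write 1,move L,goto B. Now: state=B, head=-1, tape[-2..1]=0010 (head:  ^)
Step 2: in state B at pos -1, read 0 -> (B,0)->write 1,move R,goto A. Now: state=A, head=0, tape[-2..1]=0110 (head:   ^)
Step 3: in state A at pos 0, read 1 -> (A,1)->write 1,move R,goto C. Now: state=C, head=1, tape[-2..2]=01100 (head:    ^)
Step 4: in state C at pos 1, read 0 -> (C,0)->write 0,move R,goto B. Now: state=B, head=2, tape[-2..3]=011000 (head:     ^)
Step 5: in state B at pos 2, read 0 -> (B,0)->write 1,move R,goto A. Now: state=A, head=3, tape[-2..4]=0110100 (head:      ^)
Step 6: in state A at pos 3, read 0 -> (A,0)->write 1,move L,goto B. Now: state=B, head=2, tape[-2..4]=0110110 (head:     ^)
Step 7: in state B at pos 2, read 1 -> (B,1)->write 1,move L,goto A. Now: state=A, head=1, tape[-2..4]=0110110 (head:    ^)
Head positions at steps 0..7: starting at 0, distinct positions visited = {-1, 0, 1, 2, 3} -> 5 position(s)

Answer: 5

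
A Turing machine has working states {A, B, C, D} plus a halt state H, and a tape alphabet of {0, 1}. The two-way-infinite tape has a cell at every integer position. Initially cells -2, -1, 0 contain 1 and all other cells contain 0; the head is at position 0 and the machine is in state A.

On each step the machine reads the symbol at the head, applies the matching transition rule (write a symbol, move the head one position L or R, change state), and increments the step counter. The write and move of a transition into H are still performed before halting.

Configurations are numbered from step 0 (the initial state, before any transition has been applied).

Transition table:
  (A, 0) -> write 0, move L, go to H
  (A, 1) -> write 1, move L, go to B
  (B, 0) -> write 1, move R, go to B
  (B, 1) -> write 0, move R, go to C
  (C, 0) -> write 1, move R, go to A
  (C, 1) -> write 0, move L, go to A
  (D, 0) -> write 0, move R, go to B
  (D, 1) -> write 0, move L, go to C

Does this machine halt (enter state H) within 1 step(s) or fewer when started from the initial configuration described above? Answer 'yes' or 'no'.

Answer: no

Derivation:
Step 1: in state A at pos 0, read 1 -> (A,1)->write 1,move L,goto B. Now: state=B, head=-1, tape[-3..1]=01110 (head:   ^)
After 1 step(s): state = B (not H) -> not halted within 1 -> no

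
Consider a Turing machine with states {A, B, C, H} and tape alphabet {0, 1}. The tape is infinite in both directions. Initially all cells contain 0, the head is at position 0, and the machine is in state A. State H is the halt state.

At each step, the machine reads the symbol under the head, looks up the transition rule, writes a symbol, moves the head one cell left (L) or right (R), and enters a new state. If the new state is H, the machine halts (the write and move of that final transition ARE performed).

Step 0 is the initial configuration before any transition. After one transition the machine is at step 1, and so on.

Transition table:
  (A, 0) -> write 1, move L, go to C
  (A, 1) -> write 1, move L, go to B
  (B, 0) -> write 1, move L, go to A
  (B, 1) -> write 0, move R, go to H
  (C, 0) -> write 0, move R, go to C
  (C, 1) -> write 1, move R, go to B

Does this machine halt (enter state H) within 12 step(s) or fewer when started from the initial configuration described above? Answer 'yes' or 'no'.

Answer: yes

Derivation:
Step 1: in state A at pos 0, read 0 -> (A,0)->write 1,move L,goto C. Now: state=C, head=-1, tape[-2..1]=0010 (head:  ^)
Step 2: in state C at pos -1, read 0 -> (C,0)->write 0,move R,goto C. Now: state=C, head=0, tape[-2..1]=0010 (head:   ^)
Step 3: in state C at pos 0, read 1 -> (C,1)->write 1,move R,goto B. Now: state=B, head=1, tape[-2..2]=00100 (head:    ^)
Step 4: in state B at pos 1, read 0 -> (B,0)->write 1,move L,goto A. Now: state=A, head=0, tape[-2..2]=00110 (head:   ^)
Step 5: in state A at pos 0, read 1 -> (A,1)->write 1,move L,goto B. Now: state=B, head=-1, tape[-2..2]=00110 (head:  ^)
Step 6: in state B at pos -1, read 0 -> (B,0)->write 1,move L,goto A. Now: state=A, head=-2, tape[-3..2]=001110 (head:  ^)
Step 7: in state A at pos -2, read 0 -> (A,0)->write 1,move L,goto C. Now: state=C, head=-3, tape[-4..2]=0011110 (head:  ^)
Step 8: in state C at pos -3, read 0 -> (C,0)->write 0,move R,goto C. Now: state=C, head=-2, tape[-4..2]=0011110 (head:   ^)
Step 9: in state C at pos -2, read 1 -> (C,1)->write 1,move R,goto B. Now: state=B, head=-1, tape[-4..2]=0011110 (head:    ^)
Step 10: in state B at pos -1, read 1 -> (B,1)->write 0,move R,goto H. Now: state=H, head=0, tape[-4..2]=0010110 (head:     ^)
State H reached at step 10; 10 <= 12 -> yes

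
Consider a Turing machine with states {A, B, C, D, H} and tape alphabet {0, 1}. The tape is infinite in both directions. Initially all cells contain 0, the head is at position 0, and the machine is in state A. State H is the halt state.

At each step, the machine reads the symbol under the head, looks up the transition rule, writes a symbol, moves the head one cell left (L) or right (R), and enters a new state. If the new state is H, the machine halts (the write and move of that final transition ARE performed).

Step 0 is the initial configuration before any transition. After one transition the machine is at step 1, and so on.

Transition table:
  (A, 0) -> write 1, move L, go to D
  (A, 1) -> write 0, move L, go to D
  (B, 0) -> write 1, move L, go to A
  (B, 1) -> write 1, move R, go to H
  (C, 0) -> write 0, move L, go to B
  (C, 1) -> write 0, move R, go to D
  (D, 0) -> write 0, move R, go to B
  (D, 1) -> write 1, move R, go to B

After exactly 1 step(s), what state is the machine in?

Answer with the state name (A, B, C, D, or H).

Step 1: in state A at pos 0, read 0 -> (A,0)->write 1,move L,goto D. Now: state=D, head=-1, tape[-2..1]=0010 (head:  ^)

Answer: D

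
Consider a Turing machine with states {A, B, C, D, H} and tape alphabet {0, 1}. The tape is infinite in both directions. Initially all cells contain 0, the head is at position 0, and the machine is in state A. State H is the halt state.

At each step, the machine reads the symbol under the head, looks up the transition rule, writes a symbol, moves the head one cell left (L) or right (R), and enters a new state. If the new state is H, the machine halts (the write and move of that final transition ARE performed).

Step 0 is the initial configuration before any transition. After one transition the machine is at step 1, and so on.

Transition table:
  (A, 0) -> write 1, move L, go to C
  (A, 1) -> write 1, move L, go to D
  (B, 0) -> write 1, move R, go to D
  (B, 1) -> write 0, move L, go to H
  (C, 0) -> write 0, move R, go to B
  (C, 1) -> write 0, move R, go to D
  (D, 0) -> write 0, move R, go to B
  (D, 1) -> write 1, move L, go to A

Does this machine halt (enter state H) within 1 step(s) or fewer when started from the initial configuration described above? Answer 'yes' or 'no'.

Answer: no

Derivation:
Step 1: in state A at pos 0, read 0 -> (A,0)->write 1,move L,goto C. Now: state=C, head=-1, tape[-2..1]=0010 (head:  ^)
After 1 step(s): state = C (not H) -> not halted within 1 -> no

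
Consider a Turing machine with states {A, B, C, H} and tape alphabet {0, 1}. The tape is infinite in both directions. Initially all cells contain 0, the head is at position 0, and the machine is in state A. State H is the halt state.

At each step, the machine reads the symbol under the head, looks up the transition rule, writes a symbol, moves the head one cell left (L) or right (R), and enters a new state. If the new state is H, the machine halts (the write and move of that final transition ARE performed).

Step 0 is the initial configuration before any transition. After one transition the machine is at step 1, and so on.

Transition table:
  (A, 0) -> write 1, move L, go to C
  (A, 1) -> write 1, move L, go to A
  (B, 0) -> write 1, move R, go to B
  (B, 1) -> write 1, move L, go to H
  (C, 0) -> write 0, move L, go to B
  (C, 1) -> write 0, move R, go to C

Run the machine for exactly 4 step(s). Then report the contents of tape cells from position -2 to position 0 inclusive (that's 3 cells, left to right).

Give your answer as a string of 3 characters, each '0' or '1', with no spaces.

Step 1: in state A at pos 0, read 0 -> (A,0)->write 1,move L,goto C. Now: state=C, head=-1, tape[-2..1]=0010 (head:  ^)
Step 2: in state C at pos -1, read 0 -> (C,0)->write 0,move L,goto B. Now: state=B, head=-2, tape[-3..1]=00010 (head:  ^)
Step 3: in state B at pos -2, read 0 -> (B,0)->write 1,move R,goto B. Now: state=B, head=-1, tape[-3..1]=01010 (head:   ^)
Step 4: in state B at pos -1, read 0 -> (B,0)->write 1,move R,goto B. Now: state=B, head=0, tape[-3..1]=01110 (head:    ^)

Answer: 111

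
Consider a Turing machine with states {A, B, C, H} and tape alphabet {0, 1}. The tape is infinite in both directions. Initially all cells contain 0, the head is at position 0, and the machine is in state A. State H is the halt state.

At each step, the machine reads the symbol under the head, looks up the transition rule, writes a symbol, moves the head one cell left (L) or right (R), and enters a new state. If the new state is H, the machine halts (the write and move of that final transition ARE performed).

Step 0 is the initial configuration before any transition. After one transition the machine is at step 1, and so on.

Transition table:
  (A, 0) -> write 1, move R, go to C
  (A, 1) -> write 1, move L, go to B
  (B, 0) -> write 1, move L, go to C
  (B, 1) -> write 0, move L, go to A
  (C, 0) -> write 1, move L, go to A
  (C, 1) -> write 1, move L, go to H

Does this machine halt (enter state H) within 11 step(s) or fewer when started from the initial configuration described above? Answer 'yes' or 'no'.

Step 1: in state A at pos 0, read 0 -> (A,0)->write 1,move R,goto C. Now: state=C, head=1, tape[-1..2]=0100 (head:   ^)
Step 2: in state C at pos 1, read 0 -> (C,0)->write 1,move L,goto A. Now: state=A, head=0, tape[-1..2]=0110 (head:  ^)
Step 3: in state A at pos 0, read 1 -> (A,1)->write 1,move L,goto B. Now: state=B, head=-1, tape[-2..2]=00110 (head:  ^)
Step 4: in state B at pos -1, read 0 -> (B,0)->write 1,move L,goto C. Now: state=C, head=-2, tape[-3..2]=001110 (head:  ^)
Step 5: in state C at pos -2, read 0 -> (C,0)->write 1,move L,goto A. Now: state=A, head=-3, tape[-4..2]=0011110 (head:  ^)
Step 6: in state A at pos -3, read 0 -> (A,0)->write 1,move R,goto C. Now: state=C, head=-2, tape[-4..2]=0111110 (head:   ^)
Step 7: in state C at pos -2, read 1 -> (C,1)->write 1,move L,goto H. Now: state=H, head=-3, tape[-4..2]=0111110 (head:  ^)
State H reached at step 7; 7 <= 11 -> yes

Answer: yes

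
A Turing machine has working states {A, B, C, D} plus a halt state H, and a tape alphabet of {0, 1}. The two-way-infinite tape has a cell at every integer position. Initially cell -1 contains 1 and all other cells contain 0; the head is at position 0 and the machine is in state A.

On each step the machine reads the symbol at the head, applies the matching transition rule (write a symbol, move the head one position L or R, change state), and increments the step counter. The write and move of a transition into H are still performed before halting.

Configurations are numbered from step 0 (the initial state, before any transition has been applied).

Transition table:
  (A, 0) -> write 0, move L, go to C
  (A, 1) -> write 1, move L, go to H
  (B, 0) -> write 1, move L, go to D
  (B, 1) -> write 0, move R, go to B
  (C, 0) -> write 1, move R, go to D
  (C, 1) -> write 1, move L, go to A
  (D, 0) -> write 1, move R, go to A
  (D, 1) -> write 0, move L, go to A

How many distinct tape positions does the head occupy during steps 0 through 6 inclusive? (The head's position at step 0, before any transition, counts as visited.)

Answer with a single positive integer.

Step 1: in state A at pos 0, read 0 -> (A,0)->write 0,move L,goto C. Now: state=C, head=-1, tape[-2..1]=0100 (head:  ^)
Step 2: in state C at pos -1, read 1 -> (C,1)->write 1,move L,goto A. Now: state=A, head=-2, tape[-3..1]=00100 (head:  ^)
Step 3: in state A at pos -2, read 0 -> (A,0)->write 0,move L,goto C. Now: state=C, head=-3, tape[-4..1]=000100 (head:  ^)
Step 4: in state C at pos -3, read 0 -> (C,0)->write 1,move R,goto D. Now: state=D, head=-2, tape[-4..1]=010100 (head:   ^)
Step 5: in state D at pos -2, read 0 -> (D,0)->write 1,move R,goto A. Now: state=A, head=-1, tape[-4..1]=011100 (head:    ^)
Step 6: in state A at pos -1, read 1 -> (A,1)->write 1,move L,goto H. Now: state=H, head=-2, tape[-4..1]=011100 (head:   ^)
Head positions at steps 0..6: starting at 0, distinct positions visited = {-3, -2, -1, 0} -> 4 position(s)

Answer: 4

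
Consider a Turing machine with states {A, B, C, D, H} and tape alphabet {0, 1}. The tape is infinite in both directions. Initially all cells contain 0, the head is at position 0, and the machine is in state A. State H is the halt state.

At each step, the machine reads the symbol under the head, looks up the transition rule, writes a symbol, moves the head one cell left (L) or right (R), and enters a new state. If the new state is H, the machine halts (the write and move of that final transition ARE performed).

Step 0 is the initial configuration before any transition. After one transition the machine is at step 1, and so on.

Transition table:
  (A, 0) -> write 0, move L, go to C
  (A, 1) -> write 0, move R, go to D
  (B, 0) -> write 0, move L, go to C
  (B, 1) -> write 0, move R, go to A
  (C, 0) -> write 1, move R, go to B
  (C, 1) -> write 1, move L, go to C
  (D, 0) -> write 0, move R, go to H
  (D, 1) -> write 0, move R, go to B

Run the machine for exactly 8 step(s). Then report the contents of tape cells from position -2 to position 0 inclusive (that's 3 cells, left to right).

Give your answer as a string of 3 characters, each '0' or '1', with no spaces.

Step 1: in state A at pos 0, read 0 -> (A,0)->write 0,move L,goto C. Now: state=C, head=-1, tape[-2..1]=0000 (head:  ^)
Step 2: in state C at pos -1, read 0 -> (C,0)->write 1,move R,goto B. Now: state=B, head=0, tape[-2..1]=0100 (head:   ^)
Step 3: in state B at pos 0, read 0 -> (B,0)->write 0,move L,goto C. Now: state=C, head=-1, tape[-2..1]=0100 (head:  ^)
Step 4: in state C at pos -1, read 1 -> (C,1)->write 1,move L,goto C. Now: state=C, head=-2, tape[-3..1]=00100 (head:  ^)
Step 5: in state C at pos -2, read 0 -> (C,0)->write 1,move R,goto B. Now: state=B, head=-1, tape[-3..1]=01100 (head:   ^)
Step 6: in state B at pos -1, read 1 -> (B,1)->write 0,move R,goto A. Now: state=A, head=0, tape[-3..1]=01000 (head:    ^)
Step 7: in state A at pos 0, read 0 -> (A,0)->write 0,move L,goto C. Now: state=C, head=-1, tape[-3..1]=01000 (head:   ^)
Step 8: in state C at pos -1, read 0 -> (C,0)->write 1,move R,goto B. Now: state=B, head=0, tape[-3..1]=01100 (head:    ^)

Answer: 110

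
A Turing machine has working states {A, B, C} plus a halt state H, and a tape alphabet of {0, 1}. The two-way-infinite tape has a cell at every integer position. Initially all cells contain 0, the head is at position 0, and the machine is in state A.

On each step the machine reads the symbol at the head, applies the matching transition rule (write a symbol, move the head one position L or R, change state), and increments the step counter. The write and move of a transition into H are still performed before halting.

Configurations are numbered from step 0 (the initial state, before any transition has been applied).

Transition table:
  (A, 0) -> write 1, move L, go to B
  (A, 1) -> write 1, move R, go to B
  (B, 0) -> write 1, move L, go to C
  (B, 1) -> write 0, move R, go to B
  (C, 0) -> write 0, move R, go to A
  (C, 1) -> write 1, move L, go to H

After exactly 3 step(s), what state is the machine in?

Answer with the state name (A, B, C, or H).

Step 1: in state A at pos 0, read 0 -> (A,0)->write 1,move L,goto B. Now: state=B, head=-1, tape[-2..1]=0010 (head:  ^)
Step 2: in state B at pos -1, read 0 -> (B,0)->write 1,move L,goto C. Now: state=C, head=-2, tape[-3..1]=00110 (head:  ^)
Step 3: in state C at pos -2, read 0 -> (C,0)->write 0,move R,goto A. Now: state=A, head=-1, tape[-3..1]=00110 (head:   ^)

Answer: A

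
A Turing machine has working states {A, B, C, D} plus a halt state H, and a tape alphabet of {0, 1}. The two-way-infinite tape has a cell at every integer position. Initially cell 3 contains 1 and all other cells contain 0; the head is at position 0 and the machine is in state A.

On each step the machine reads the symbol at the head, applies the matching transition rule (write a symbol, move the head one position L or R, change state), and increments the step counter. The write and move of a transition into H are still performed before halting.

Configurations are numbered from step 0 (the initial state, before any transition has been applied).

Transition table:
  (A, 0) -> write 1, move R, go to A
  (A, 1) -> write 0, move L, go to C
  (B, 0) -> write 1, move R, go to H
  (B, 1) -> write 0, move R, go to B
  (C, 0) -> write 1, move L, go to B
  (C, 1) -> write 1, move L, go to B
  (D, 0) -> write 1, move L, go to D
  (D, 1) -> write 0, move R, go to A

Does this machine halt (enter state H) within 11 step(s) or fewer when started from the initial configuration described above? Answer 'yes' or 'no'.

Step 1: in state A at pos 0, read 0 -> (A,0)->write 1,move R,goto A. Now: state=A, head=1, tape[-1..4]=010010 (head:   ^)
Step 2: in state A at pos 1, read 0 -> (A,0)->write 1,move R,goto A. Now: state=A, head=2, tape[-1..4]=011010 (head:    ^)
Step 3: in state A at pos 2, read 0 -> (A,0)->write 1,move R,goto A. Now: state=A, head=3, tape[-1..4]=011110 (head:     ^)
Step 4: in state A at pos 3, read 1 -> (A,1)->write 0,move L,goto C. Now: state=C, head=2, tape[-1..4]=011100 (head:    ^)
Step 5: in state C at pos 2, read 1 -> (C,1)->write 1,move L,goto B. Now: state=B, head=1, tape[-1..4]=011100 (head:   ^)
Step 6: in state B at pos 1, read 1 -> (B,1)->write 0,move R,goto B. Now: state=B, head=2, tape[-1..4]=010100 (head:    ^)
Step 7: in state B at pos 2, read 1 -> (B,1)->write 0,move R,goto B. Now: state=B, head=3, tape[-1..4]=010000 (head:     ^)
Step 8: in state B at pos 3, read 0 -> (B,0)->write 1,move R,goto H. Now: state=H, head=4, tape[-1..5]=0100100 (head:      ^)
State H reached at step 8; 8 <= 11 -> yes

Answer: yes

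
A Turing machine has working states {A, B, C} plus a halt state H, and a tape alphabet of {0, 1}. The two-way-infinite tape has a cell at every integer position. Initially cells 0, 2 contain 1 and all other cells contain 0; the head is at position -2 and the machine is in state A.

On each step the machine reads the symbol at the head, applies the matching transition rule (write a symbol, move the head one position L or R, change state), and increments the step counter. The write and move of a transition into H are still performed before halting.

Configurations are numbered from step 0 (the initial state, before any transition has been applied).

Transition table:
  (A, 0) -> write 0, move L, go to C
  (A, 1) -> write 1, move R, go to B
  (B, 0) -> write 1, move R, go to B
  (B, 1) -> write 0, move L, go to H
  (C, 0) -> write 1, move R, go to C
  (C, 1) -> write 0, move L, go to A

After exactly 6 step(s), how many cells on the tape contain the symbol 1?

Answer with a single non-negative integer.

Answer: 4

Derivation:
Step 1: in state A at pos -2, read 0 -> (A,0)->write 0,move L,goto C. Now: state=C, head=-3, tape[-4..3]=00001010 (head:  ^)
Step 2: in state C at pos -3, read 0 -> (C,0)->write 1,move R,goto C. Now: state=C, head=-2, tape[-4..3]=01001010 (head:   ^)
Step 3: in state C at pos -2, read 0 -> (C,0)->write 1,move R,goto C. Now: state=C, head=-1, tape[-4..3]=01101010 (head:    ^)
Step 4: in state C at pos -1, read 0 -> (C,0)->write 1,move R,goto C. Now: state=C, head=0, tape[-4..3]=01111010 (head:     ^)
Step 5: in state C at pos 0, read 1 -> (C,1)->write 0,move L,goto A. Now: state=A, head=-1, tape[-4..3]=01110010 (head:    ^)
Step 6: in state A at pos -1, read 1 -> (A,1)->write 1,move R,goto B. Now: state=B, head=0, tape[-4..3]=01110010 (head:     ^)
Cells containing 1 after step 6: {-3, -2, -1, 2} -> 4 cell(s)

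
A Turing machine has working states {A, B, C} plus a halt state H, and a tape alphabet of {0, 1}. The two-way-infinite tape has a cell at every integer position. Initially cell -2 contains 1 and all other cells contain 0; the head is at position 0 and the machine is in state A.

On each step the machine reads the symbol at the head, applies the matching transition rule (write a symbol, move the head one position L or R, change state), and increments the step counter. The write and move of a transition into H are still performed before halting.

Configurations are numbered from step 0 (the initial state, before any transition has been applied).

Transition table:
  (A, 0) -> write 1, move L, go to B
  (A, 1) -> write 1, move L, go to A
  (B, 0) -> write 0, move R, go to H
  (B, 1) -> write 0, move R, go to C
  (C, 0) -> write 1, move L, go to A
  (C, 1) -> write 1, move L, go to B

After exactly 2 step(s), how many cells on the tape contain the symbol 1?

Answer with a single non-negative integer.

Answer: 2

Derivation:
Step 1: in state A at pos 0, read 0 -> (A,0)->write 1,move L,goto B. Now: state=B, head=-1, tape[-3..1]=01010 (head:   ^)
Step 2: in state B at pos -1, read 0 -> (B,0)->write 0,move R,goto H. Now: state=H, head=0, tape[-3..1]=01010 (head:    ^)
Cells containing 1 after step 2: {-2, 0} -> 2 cell(s)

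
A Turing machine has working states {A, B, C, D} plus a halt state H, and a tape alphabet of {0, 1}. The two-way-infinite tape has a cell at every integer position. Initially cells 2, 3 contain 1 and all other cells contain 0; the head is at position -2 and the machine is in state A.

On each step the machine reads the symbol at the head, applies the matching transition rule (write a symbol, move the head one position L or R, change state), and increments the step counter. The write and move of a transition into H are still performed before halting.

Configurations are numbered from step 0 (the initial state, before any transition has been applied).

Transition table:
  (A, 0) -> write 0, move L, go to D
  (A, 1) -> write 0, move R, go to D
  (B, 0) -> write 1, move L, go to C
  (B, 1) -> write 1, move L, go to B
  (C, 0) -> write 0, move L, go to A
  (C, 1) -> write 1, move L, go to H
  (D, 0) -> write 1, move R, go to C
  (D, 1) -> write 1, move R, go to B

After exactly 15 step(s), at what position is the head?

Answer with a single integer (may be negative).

Answer: 1

Derivation:
Step 1: in state A at pos -2, read 0 -> (A,0)->write 0,move L,goto D. Now: state=D, head=-3, tape[-4..4]=000000110 (head:  ^)
Step 2: in state D at pos -3, read 0 -> (D,0)->write 1,move R,goto C. Now: state=C, head=-2, tape[-4..4]=010000110 (head:   ^)
Step 3: in state C at pos -2, read 0 -> (C,0)->write 0,move L,goto A. Now: state=A, head=-3, tape[-4..4]=010000110 (head:  ^)
Step 4: in state A at pos -3, read 1 -> (A,1)->write 0,move R,goto D. Now: state=D, head=-2, tape[-4..4]=000000110 (head:   ^)
Step 5: in state D at pos -2, read 0 -> (D,0)->write 1,move R,goto C. Now: state=C, head=-1, tape[-4..4]=001000110 (head:    ^)
Step 6: in state C at pos -1, read 0 -> (C,0)->write 0,move L,goto A. Now: state=A, head=-2, tape[-4..4]=001000110 (head:   ^)
Step 7: in state A at pos -2, read 1 -> (A,1)->write 0,move R,goto D. Now: state=D, head=-1, tape[-4..4]=000000110 (head:    ^)
Step 8: in state D at pos -1, read 0 -> (D,0)->write 1,move R,goto C. Now: state=C, head=0, tape[-4..4]=000100110 (head:     ^)
Step 9: in state C at pos 0, read 0 -> (C,0)->write 0,move L,goto A. Now: state=A, head=-1, tape[-4..4]=000100110 (head:    ^)
Step 10: in state A at pos -1, read 1 -> (A,1)->write 0,move R,goto D. Now: state=D, head=0, tape[-4..4]=000000110 (head:     ^)
Step 11: in state D at pos 0, read 0 -> (D,0)->write 1,move R,goto C. Now: state=C, head=1, tape[-4..4]=000010110 (head:      ^)
Step 12: in state C at pos 1, read 0 -> (C,0)->write 0,move L,goto A. Now: state=A, head=0, tape[-4..4]=000010110 (head:     ^)
Step 13: in state A at pos 0, read 1 -> (A,1)->write 0,move R,goto D. Now: state=D, head=1, tape[-4..4]=000000110 (head:      ^)
Step 14: in state D at pos 1, read 0 -> (D,0)->write 1,move R,goto C. Now: state=C, head=2, tape[-4..4]=000001110 (head:       ^)
Step 15: in state C at pos 2, read 1 -> (C,1)->write 1,move L,goto H. Now: state=H, head=1, tape[-4..4]=000001110 (head:      ^)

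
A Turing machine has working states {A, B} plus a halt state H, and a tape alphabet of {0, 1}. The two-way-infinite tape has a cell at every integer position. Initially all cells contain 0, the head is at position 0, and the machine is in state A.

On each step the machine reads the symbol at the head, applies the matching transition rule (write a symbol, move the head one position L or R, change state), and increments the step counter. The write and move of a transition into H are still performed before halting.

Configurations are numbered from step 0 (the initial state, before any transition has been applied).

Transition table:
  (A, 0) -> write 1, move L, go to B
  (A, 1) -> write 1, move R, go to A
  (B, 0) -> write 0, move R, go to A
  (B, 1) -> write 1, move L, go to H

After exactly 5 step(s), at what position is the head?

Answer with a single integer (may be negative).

Answer: -1

Derivation:
Step 1: in state A at pos 0, read 0 -> (A,0)->write 1,move L,goto B. Now: state=B, head=-1, tape[-2..1]=0010 (head:  ^)
Step 2: in state B at pos -1, read 0 -> (B,0)->write 0,move R,goto A. Now: state=A, head=0, tape[-2..1]=0010 (head:   ^)
Step 3: in state A at pos 0, read 1 -> (A,1)->write 1,move R,goto A. Now: state=A, head=1, tape[-2..2]=00100 (head:    ^)
Step 4: in state A at pos 1, read 0 -> (A,0)->write 1,move L,goto B. Now: state=B, head=0, tape[-2..2]=00110 (head:   ^)
Step 5: in state B at pos 0, read 1 -> (B,1)->write 1,move L,goto H. Now: state=H, head=-1, tape[-2..2]=00110 (head:  ^)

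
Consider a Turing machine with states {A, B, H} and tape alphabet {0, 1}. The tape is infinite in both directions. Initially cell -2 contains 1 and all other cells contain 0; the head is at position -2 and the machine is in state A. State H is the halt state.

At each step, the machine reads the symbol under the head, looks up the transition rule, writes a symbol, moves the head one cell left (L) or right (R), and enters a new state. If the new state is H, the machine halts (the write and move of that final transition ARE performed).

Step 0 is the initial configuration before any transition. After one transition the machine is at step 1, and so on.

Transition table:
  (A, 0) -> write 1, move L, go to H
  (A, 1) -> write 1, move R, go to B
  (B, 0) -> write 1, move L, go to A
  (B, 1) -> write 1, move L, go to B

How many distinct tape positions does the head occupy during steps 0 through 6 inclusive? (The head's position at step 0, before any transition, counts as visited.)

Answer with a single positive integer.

Step 1: in state A at pos -2, read 1 -> (A,1)->write 1,move R,goto B. Now: state=B, head=-1, tape[-3..0]=0100 (head:   ^)
Step 2: in state B at pos -1, read 0 -> (B,0)->write 1,move L,goto A. Now: state=A, head=-2, tape[-3..0]=0110 (head:  ^)
Step 3: in state A at pos -2, read 1 -> (A,1)->write 1,move R,goto B. Now: state=B, head=-1, tape[-3..0]=0110 (head:   ^)
Step 4: in state B at pos -1, read 1 -> (B,1)->write 1,move L,goto B. Now: state=B, head=-2, tape[-3..0]=0110 (head:  ^)
Step 5: in state B at pos -2, read 1 -> (B,1)->write 1,move L,goto B. Now: state=B, head=-3, tape[-4..0]=00110 (head:  ^)
Step 6: in state B at pos -3, read 0 -> (B,0)->write 1,move L,goto A. Now: state=A, head=-4, tape[-5..0]=001110 (head:  ^)
Head positions at steps 0..6: starting at -2, distinct positions visited = {-4, -3, -2, -1} -> 4 position(s)

Answer: 4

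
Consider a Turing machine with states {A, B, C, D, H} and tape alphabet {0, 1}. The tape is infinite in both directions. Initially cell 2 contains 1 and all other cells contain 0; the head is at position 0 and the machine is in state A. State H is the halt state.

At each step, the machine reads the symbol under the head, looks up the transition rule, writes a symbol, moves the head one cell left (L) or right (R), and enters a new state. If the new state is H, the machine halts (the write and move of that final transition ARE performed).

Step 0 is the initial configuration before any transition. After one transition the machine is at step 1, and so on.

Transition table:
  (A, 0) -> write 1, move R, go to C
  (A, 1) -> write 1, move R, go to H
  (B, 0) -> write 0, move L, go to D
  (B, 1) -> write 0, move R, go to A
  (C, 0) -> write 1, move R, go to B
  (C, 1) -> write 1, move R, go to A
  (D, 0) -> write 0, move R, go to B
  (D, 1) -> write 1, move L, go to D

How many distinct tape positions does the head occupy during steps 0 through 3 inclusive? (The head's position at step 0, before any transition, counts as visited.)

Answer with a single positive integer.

Answer: 4

Derivation:
Step 1: in state A at pos 0, read 0 -> (A,0)->write 1,move R,goto C. Now: state=C, head=1, tape[-1..3]=01010 (head:   ^)
Step 2: in state C at pos 1, read 0 -> (C,0)->write 1,move R,goto B. Now: state=B, head=2, tape[-1..3]=01110 (head:    ^)
Step 3: in state B at pos 2, read 1 -> (B,1)->write 0,move R,goto A. Now: state=A, head=3, tape[-1..4]=011000 (head:     ^)
Head positions at steps 0..3: starting at 0, distinct positions visited = {0, 1, 2, 3} -> 4 position(s)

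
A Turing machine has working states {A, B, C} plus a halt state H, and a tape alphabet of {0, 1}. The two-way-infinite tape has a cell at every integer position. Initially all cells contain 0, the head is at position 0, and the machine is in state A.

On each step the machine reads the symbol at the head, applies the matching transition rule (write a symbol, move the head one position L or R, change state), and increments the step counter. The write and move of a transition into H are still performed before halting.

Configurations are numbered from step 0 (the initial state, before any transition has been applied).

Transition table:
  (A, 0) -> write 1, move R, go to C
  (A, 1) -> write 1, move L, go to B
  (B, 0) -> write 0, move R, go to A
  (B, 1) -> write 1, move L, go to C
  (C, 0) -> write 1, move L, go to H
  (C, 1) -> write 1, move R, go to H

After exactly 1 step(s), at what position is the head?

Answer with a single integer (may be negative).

Step 1: in state A at pos 0, read 0 -> (A,0)->write 1,move R,goto C. Now: state=C, head=1, tape[-1..2]=0100 (head:   ^)

Answer: 1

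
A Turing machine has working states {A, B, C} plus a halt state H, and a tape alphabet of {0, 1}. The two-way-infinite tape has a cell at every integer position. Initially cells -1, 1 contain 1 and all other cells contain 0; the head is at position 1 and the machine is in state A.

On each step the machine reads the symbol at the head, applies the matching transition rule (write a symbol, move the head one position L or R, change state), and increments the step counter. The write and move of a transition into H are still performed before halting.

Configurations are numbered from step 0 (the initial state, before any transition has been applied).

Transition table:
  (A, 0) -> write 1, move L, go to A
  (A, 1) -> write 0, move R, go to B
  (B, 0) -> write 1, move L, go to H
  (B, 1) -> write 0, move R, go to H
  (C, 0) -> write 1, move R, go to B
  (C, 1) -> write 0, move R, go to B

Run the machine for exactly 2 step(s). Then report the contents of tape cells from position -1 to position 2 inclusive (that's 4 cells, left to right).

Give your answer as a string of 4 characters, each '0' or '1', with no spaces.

Answer: 1001

Derivation:
Step 1: in state A at pos 1, read 1 -> (A,1)->write 0,move R,goto B. Now: state=B, head=2, tape[-2..3]=010000 (head:     ^)
Step 2: in state B at pos 2, read 0 -> (B,0)->write 1,move L,goto H. Now: state=H, head=1, tape[-2..3]=010010 (head:    ^)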